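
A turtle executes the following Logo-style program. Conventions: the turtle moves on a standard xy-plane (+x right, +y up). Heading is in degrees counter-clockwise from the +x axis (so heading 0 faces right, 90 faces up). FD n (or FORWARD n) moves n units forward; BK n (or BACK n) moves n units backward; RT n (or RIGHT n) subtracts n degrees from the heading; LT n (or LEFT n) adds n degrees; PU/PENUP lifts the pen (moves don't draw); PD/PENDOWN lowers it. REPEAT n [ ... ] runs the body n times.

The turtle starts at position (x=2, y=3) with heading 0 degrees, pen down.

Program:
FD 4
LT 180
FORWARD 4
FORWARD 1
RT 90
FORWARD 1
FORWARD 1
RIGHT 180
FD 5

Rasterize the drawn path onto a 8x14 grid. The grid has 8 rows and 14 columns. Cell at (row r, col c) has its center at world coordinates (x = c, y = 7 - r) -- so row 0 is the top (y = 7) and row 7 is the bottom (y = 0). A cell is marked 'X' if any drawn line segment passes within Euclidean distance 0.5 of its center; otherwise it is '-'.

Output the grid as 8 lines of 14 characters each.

Segment 0: (2,3) -> (6,3)
Segment 1: (6,3) -> (2,3)
Segment 2: (2,3) -> (1,3)
Segment 3: (1,3) -> (1,4)
Segment 4: (1,4) -> (1,5)
Segment 5: (1,5) -> (1,0)

Answer: --------------
--------------
-X------------
-X------------
-XXXXXX-------
-X------------
-X------------
-X------------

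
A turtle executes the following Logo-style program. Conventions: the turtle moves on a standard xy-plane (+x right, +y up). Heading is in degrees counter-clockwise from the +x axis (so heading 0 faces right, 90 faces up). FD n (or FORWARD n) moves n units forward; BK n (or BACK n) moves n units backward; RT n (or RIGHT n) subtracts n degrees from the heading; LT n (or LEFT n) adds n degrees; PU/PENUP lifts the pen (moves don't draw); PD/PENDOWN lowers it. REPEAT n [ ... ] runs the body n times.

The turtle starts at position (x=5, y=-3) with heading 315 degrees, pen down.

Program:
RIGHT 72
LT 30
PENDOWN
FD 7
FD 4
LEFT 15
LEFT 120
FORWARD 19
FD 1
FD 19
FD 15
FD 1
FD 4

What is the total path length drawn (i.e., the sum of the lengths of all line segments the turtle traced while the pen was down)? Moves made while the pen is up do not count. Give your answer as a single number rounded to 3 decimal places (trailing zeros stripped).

Executing turtle program step by step:
Start: pos=(5,-3), heading=315, pen down
RT 72: heading 315 -> 243
LT 30: heading 243 -> 273
PD: pen down
FD 7: (5,-3) -> (5.366,-9.99) [heading=273, draw]
FD 4: (5.366,-9.99) -> (5.576,-13.985) [heading=273, draw]
LT 15: heading 273 -> 288
LT 120: heading 288 -> 48
FD 19: (5.576,-13.985) -> (18.289,0.135) [heading=48, draw]
FD 1: (18.289,0.135) -> (18.958,0.878) [heading=48, draw]
FD 19: (18.958,0.878) -> (31.672,14.998) [heading=48, draw]
FD 15: (31.672,14.998) -> (41.709,26.145) [heading=48, draw]
FD 1: (41.709,26.145) -> (42.378,26.888) [heading=48, draw]
FD 4: (42.378,26.888) -> (45.054,29.861) [heading=48, draw]
Final: pos=(45.054,29.861), heading=48, 8 segment(s) drawn

Segment lengths:
  seg 1: (5,-3) -> (5.366,-9.99), length = 7
  seg 2: (5.366,-9.99) -> (5.576,-13.985), length = 4
  seg 3: (5.576,-13.985) -> (18.289,0.135), length = 19
  seg 4: (18.289,0.135) -> (18.958,0.878), length = 1
  seg 5: (18.958,0.878) -> (31.672,14.998), length = 19
  seg 6: (31.672,14.998) -> (41.709,26.145), length = 15
  seg 7: (41.709,26.145) -> (42.378,26.888), length = 1
  seg 8: (42.378,26.888) -> (45.054,29.861), length = 4
Total = 70

Answer: 70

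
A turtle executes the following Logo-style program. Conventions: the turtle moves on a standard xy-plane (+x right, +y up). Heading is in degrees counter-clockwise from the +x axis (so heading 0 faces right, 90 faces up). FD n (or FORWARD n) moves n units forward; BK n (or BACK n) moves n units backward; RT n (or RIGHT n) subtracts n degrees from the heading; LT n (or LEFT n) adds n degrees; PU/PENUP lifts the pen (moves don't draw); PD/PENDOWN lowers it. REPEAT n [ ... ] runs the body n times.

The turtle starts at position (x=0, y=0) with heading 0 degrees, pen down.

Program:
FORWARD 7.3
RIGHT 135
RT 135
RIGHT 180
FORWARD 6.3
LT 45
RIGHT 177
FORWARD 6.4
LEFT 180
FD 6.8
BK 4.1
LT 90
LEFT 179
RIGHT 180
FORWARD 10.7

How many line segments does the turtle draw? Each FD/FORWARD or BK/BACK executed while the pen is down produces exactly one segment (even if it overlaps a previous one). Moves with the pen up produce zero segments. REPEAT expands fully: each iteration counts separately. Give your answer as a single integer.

Executing turtle program step by step:
Start: pos=(0,0), heading=0, pen down
FD 7.3: (0,0) -> (7.3,0) [heading=0, draw]
RT 135: heading 0 -> 225
RT 135: heading 225 -> 90
RT 180: heading 90 -> 270
FD 6.3: (7.3,0) -> (7.3,-6.3) [heading=270, draw]
LT 45: heading 270 -> 315
RT 177: heading 315 -> 138
FD 6.4: (7.3,-6.3) -> (2.544,-2.018) [heading=138, draw]
LT 180: heading 138 -> 318
FD 6.8: (2.544,-2.018) -> (7.597,-6.568) [heading=318, draw]
BK 4.1: (7.597,-6.568) -> (4.55,-3.824) [heading=318, draw]
LT 90: heading 318 -> 48
LT 179: heading 48 -> 227
RT 180: heading 227 -> 47
FD 10.7: (4.55,-3.824) -> (11.848,4.001) [heading=47, draw]
Final: pos=(11.848,4.001), heading=47, 6 segment(s) drawn
Segments drawn: 6

Answer: 6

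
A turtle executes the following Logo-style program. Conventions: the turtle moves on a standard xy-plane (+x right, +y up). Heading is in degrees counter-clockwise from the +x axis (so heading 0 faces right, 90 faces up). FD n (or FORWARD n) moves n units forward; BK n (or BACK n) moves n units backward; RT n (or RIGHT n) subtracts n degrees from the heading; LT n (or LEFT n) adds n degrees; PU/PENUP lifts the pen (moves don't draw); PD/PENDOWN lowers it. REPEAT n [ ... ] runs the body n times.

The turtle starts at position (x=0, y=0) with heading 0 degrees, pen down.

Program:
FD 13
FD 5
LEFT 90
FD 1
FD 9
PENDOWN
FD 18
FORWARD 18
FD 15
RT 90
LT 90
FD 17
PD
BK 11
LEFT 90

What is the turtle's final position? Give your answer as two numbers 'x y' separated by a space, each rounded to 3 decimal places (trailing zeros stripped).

Answer: 18 67

Derivation:
Executing turtle program step by step:
Start: pos=(0,0), heading=0, pen down
FD 13: (0,0) -> (13,0) [heading=0, draw]
FD 5: (13,0) -> (18,0) [heading=0, draw]
LT 90: heading 0 -> 90
FD 1: (18,0) -> (18,1) [heading=90, draw]
FD 9: (18,1) -> (18,10) [heading=90, draw]
PD: pen down
FD 18: (18,10) -> (18,28) [heading=90, draw]
FD 18: (18,28) -> (18,46) [heading=90, draw]
FD 15: (18,46) -> (18,61) [heading=90, draw]
RT 90: heading 90 -> 0
LT 90: heading 0 -> 90
FD 17: (18,61) -> (18,78) [heading=90, draw]
PD: pen down
BK 11: (18,78) -> (18,67) [heading=90, draw]
LT 90: heading 90 -> 180
Final: pos=(18,67), heading=180, 9 segment(s) drawn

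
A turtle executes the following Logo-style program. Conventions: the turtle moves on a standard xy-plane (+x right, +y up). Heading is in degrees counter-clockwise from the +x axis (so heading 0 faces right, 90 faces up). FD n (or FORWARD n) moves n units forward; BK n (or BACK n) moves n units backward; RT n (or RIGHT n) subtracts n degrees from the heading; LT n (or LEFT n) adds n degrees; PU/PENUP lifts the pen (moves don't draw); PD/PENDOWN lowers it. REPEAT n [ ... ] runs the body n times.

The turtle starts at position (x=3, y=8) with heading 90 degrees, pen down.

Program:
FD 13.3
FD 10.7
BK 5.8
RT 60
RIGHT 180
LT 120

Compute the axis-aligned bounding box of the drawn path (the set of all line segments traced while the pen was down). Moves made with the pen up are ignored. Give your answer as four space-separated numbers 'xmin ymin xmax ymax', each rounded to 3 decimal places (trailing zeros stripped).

Answer: 3 8 3 32

Derivation:
Executing turtle program step by step:
Start: pos=(3,8), heading=90, pen down
FD 13.3: (3,8) -> (3,21.3) [heading=90, draw]
FD 10.7: (3,21.3) -> (3,32) [heading=90, draw]
BK 5.8: (3,32) -> (3,26.2) [heading=90, draw]
RT 60: heading 90 -> 30
RT 180: heading 30 -> 210
LT 120: heading 210 -> 330
Final: pos=(3,26.2), heading=330, 3 segment(s) drawn

Segment endpoints: x in {3, 3, 3}, y in {8, 21.3, 26.2, 32}
xmin=3, ymin=8, xmax=3, ymax=32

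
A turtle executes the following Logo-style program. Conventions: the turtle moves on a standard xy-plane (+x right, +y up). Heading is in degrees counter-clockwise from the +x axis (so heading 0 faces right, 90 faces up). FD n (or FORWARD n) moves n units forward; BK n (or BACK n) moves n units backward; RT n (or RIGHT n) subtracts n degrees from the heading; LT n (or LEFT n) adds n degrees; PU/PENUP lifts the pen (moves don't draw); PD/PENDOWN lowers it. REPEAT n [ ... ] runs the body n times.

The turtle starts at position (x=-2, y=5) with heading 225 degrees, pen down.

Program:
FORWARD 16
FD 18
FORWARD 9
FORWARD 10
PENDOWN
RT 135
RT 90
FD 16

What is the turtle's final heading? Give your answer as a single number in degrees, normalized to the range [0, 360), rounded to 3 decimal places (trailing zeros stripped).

Answer: 0

Derivation:
Executing turtle program step by step:
Start: pos=(-2,5), heading=225, pen down
FD 16: (-2,5) -> (-13.314,-6.314) [heading=225, draw]
FD 18: (-13.314,-6.314) -> (-26.042,-19.042) [heading=225, draw]
FD 9: (-26.042,-19.042) -> (-32.406,-25.406) [heading=225, draw]
FD 10: (-32.406,-25.406) -> (-39.477,-32.477) [heading=225, draw]
PD: pen down
RT 135: heading 225 -> 90
RT 90: heading 90 -> 0
FD 16: (-39.477,-32.477) -> (-23.477,-32.477) [heading=0, draw]
Final: pos=(-23.477,-32.477), heading=0, 5 segment(s) drawn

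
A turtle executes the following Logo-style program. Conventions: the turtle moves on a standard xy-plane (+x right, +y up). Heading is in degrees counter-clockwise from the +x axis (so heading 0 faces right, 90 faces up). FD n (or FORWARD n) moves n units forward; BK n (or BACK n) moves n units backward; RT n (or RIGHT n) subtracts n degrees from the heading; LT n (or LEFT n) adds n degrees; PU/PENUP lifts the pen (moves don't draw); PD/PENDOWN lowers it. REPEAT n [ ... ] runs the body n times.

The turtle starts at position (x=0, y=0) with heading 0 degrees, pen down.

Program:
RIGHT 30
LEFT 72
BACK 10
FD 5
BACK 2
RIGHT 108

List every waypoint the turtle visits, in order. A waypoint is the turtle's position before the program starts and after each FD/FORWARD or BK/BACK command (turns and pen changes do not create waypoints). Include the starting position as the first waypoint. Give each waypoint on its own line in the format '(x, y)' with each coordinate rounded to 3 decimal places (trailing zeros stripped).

Executing turtle program step by step:
Start: pos=(0,0), heading=0, pen down
RT 30: heading 0 -> 330
LT 72: heading 330 -> 42
BK 10: (0,0) -> (-7.431,-6.691) [heading=42, draw]
FD 5: (-7.431,-6.691) -> (-3.716,-3.346) [heading=42, draw]
BK 2: (-3.716,-3.346) -> (-5.202,-4.684) [heading=42, draw]
RT 108: heading 42 -> 294
Final: pos=(-5.202,-4.684), heading=294, 3 segment(s) drawn
Waypoints (4 total):
(0, 0)
(-7.431, -6.691)
(-3.716, -3.346)
(-5.202, -4.684)

Answer: (0, 0)
(-7.431, -6.691)
(-3.716, -3.346)
(-5.202, -4.684)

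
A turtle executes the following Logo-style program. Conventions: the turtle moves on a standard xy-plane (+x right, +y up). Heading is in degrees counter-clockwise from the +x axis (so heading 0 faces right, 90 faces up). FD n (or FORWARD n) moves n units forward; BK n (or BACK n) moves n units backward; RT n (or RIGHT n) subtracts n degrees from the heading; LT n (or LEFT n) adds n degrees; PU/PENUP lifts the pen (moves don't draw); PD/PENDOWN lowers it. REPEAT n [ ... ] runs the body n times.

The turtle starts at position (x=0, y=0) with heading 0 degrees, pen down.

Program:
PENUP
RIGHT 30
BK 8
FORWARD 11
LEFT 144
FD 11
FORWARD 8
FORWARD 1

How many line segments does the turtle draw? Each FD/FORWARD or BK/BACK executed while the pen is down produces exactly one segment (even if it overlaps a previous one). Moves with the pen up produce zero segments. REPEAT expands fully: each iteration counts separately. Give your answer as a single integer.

Executing turtle program step by step:
Start: pos=(0,0), heading=0, pen down
PU: pen up
RT 30: heading 0 -> 330
BK 8: (0,0) -> (-6.928,4) [heading=330, move]
FD 11: (-6.928,4) -> (2.598,-1.5) [heading=330, move]
LT 144: heading 330 -> 114
FD 11: (2.598,-1.5) -> (-1.876,8.549) [heading=114, move]
FD 8: (-1.876,8.549) -> (-5.13,15.857) [heading=114, move]
FD 1: (-5.13,15.857) -> (-5.537,16.771) [heading=114, move]
Final: pos=(-5.537,16.771), heading=114, 0 segment(s) drawn
Segments drawn: 0

Answer: 0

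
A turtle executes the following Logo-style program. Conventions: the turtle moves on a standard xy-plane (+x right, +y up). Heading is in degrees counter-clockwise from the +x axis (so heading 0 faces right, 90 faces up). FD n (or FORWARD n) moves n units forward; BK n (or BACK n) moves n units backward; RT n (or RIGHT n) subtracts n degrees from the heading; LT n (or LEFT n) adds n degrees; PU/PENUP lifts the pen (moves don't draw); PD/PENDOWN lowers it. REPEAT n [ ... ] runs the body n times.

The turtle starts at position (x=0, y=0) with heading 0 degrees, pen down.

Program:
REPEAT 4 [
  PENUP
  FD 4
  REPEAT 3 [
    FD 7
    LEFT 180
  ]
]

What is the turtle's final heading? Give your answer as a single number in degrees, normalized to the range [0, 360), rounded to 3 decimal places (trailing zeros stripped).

Answer: 0

Derivation:
Executing turtle program step by step:
Start: pos=(0,0), heading=0, pen down
REPEAT 4 [
  -- iteration 1/4 --
  PU: pen up
  FD 4: (0,0) -> (4,0) [heading=0, move]
  REPEAT 3 [
    -- iteration 1/3 --
    FD 7: (4,0) -> (11,0) [heading=0, move]
    LT 180: heading 0 -> 180
    -- iteration 2/3 --
    FD 7: (11,0) -> (4,0) [heading=180, move]
    LT 180: heading 180 -> 0
    -- iteration 3/3 --
    FD 7: (4,0) -> (11,0) [heading=0, move]
    LT 180: heading 0 -> 180
  ]
  -- iteration 2/4 --
  PU: pen up
  FD 4: (11,0) -> (7,0) [heading=180, move]
  REPEAT 3 [
    -- iteration 1/3 --
    FD 7: (7,0) -> (0,0) [heading=180, move]
    LT 180: heading 180 -> 0
    -- iteration 2/3 --
    FD 7: (0,0) -> (7,0) [heading=0, move]
    LT 180: heading 0 -> 180
    -- iteration 3/3 --
    FD 7: (7,0) -> (0,0) [heading=180, move]
    LT 180: heading 180 -> 0
  ]
  -- iteration 3/4 --
  PU: pen up
  FD 4: (0,0) -> (4,0) [heading=0, move]
  REPEAT 3 [
    -- iteration 1/3 --
    FD 7: (4,0) -> (11,0) [heading=0, move]
    LT 180: heading 0 -> 180
    -- iteration 2/3 --
    FD 7: (11,0) -> (4,0) [heading=180, move]
    LT 180: heading 180 -> 0
    -- iteration 3/3 --
    FD 7: (4,0) -> (11,0) [heading=0, move]
    LT 180: heading 0 -> 180
  ]
  -- iteration 4/4 --
  PU: pen up
  FD 4: (11,0) -> (7,0) [heading=180, move]
  REPEAT 3 [
    -- iteration 1/3 --
    FD 7: (7,0) -> (0,0) [heading=180, move]
    LT 180: heading 180 -> 0
    -- iteration 2/3 --
    FD 7: (0,0) -> (7,0) [heading=0, move]
    LT 180: heading 0 -> 180
    -- iteration 3/3 --
    FD 7: (7,0) -> (0,0) [heading=180, move]
    LT 180: heading 180 -> 0
  ]
]
Final: pos=(0,0), heading=0, 0 segment(s) drawn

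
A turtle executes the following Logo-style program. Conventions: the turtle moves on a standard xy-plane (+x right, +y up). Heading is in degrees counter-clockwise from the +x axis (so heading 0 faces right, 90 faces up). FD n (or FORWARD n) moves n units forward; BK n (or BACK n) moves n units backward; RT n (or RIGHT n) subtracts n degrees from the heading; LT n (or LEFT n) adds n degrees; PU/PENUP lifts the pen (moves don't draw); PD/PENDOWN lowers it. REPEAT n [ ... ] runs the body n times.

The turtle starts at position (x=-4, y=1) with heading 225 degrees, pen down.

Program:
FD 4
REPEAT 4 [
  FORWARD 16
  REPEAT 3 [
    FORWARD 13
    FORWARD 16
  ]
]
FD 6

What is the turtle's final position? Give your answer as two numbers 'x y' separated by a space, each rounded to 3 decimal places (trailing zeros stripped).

Answer: -302.399 -297.399

Derivation:
Executing turtle program step by step:
Start: pos=(-4,1), heading=225, pen down
FD 4: (-4,1) -> (-6.828,-1.828) [heading=225, draw]
REPEAT 4 [
  -- iteration 1/4 --
  FD 16: (-6.828,-1.828) -> (-18.142,-13.142) [heading=225, draw]
  REPEAT 3 [
    -- iteration 1/3 --
    FD 13: (-18.142,-13.142) -> (-27.335,-22.335) [heading=225, draw]
    FD 16: (-27.335,-22.335) -> (-38.648,-33.648) [heading=225, draw]
    -- iteration 2/3 --
    FD 13: (-38.648,-33.648) -> (-47.841,-42.841) [heading=225, draw]
    FD 16: (-47.841,-42.841) -> (-59.154,-54.154) [heading=225, draw]
    -- iteration 3/3 --
    FD 13: (-59.154,-54.154) -> (-68.347,-63.347) [heading=225, draw]
    FD 16: (-68.347,-63.347) -> (-79.66,-74.66) [heading=225, draw]
  ]
  -- iteration 2/4 --
  FD 16: (-79.66,-74.66) -> (-90.974,-85.974) [heading=225, draw]
  REPEAT 3 [
    -- iteration 1/3 --
    FD 13: (-90.974,-85.974) -> (-100.167,-95.167) [heading=225, draw]
    FD 16: (-100.167,-95.167) -> (-111.48,-106.48) [heading=225, draw]
    -- iteration 2/3 --
    FD 13: (-111.48,-106.48) -> (-120.673,-115.673) [heading=225, draw]
    FD 16: (-120.673,-115.673) -> (-131.986,-126.986) [heading=225, draw]
    -- iteration 3/3 --
    FD 13: (-131.986,-126.986) -> (-141.179,-136.179) [heading=225, draw]
    FD 16: (-141.179,-136.179) -> (-152.492,-147.492) [heading=225, draw]
  ]
  -- iteration 3/4 --
  FD 16: (-152.492,-147.492) -> (-163.806,-158.806) [heading=225, draw]
  REPEAT 3 [
    -- iteration 1/3 --
    FD 13: (-163.806,-158.806) -> (-172.999,-167.999) [heading=225, draw]
    FD 16: (-172.999,-167.999) -> (-184.312,-179.312) [heading=225, draw]
    -- iteration 2/3 --
    FD 13: (-184.312,-179.312) -> (-193.505,-188.505) [heading=225, draw]
    FD 16: (-193.505,-188.505) -> (-204.818,-199.818) [heading=225, draw]
    -- iteration 3/3 --
    FD 13: (-204.818,-199.818) -> (-214.011,-209.011) [heading=225, draw]
    FD 16: (-214.011,-209.011) -> (-225.324,-220.324) [heading=225, draw]
  ]
  -- iteration 4/4 --
  FD 16: (-225.324,-220.324) -> (-236.638,-231.638) [heading=225, draw]
  REPEAT 3 [
    -- iteration 1/3 --
    FD 13: (-236.638,-231.638) -> (-245.831,-240.831) [heading=225, draw]
    FD 16: (-245.831,-240.831) -> (-257.144,-252.144) [heading=225, draw]
    -- iteration 2/3 --
    FD 13: (-257.144,-252.144) -> (-266.337,-261.337) [heading=225, draw]
    FD 16: (-266.337,-261.337) -> (-277.65,-272.65) [heading=225, draw]
    -- iteration 3/3 --
    FD 13: (-277.65,-272.65) -> (-286.843,-281.843) [heading=225, draw]
    FD 16: (-286.843,-281.843) -> (-298.156,-293.156) [heading=225, draw]
  ]
]
FD 6: (-298.156,-293.156) -> (-302.399,-297.399) [heading=225, draw]
Final: pos=(-302.399,-297.399), heading=225, 30 segment(s) drawn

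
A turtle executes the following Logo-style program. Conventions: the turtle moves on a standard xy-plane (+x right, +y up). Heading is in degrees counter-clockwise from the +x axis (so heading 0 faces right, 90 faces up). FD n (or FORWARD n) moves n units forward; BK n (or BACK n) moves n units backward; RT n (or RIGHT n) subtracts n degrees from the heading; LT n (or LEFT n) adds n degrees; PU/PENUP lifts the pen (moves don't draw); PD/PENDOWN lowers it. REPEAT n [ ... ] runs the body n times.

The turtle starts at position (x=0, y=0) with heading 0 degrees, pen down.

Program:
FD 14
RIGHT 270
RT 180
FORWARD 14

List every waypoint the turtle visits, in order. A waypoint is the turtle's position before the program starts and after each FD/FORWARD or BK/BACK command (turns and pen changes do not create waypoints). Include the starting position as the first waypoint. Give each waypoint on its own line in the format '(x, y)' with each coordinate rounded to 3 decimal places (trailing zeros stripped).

Executing turtle program step by step:
Start: pos=(0,0), heading=0, pen down
FD 14: (0,0) -> (14,0) [heading=0, draw]
RT 270: heading 0 -> 90
RT 180: heading 90 -> 270
FD 14: (14,0) -> (14,-14) [heading=270, draw]
Final: pos=(14,-14), heading=270, 2 segment(s) drawn
Waypoints (3 total):
(0, 0)
(14, 0)
(14, -14)

Answer: (0, 0)
(14, 0)
(14, -14)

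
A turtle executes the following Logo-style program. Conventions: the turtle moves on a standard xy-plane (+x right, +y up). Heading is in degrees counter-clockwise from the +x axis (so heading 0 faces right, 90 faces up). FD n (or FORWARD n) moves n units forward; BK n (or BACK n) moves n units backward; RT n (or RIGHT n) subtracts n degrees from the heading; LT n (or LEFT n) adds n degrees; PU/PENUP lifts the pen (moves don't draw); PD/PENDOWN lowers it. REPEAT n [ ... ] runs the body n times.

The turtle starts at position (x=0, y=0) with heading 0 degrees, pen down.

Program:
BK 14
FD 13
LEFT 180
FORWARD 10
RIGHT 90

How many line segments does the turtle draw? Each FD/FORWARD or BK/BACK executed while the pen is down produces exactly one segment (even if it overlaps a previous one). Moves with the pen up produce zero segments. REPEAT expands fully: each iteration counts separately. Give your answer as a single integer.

Executing turtle program step by step:
Start: pos=(0,0), heading=0, pen down
BK 14: (0,0) -> (-14,0) [heading=0, draw]
FD 13: (-14,0) -> (-1,0) [heading=0, draw]
LT 180: heading 0 -> 180
FD 10: (-1,0) -> (-11,0) [heading=180, draw]
RT 90: heading 180 -> 90
Final: pos=(-11,0), heading=90, 3 segment(s) drawn
Segments drawn: 3

Answer: 3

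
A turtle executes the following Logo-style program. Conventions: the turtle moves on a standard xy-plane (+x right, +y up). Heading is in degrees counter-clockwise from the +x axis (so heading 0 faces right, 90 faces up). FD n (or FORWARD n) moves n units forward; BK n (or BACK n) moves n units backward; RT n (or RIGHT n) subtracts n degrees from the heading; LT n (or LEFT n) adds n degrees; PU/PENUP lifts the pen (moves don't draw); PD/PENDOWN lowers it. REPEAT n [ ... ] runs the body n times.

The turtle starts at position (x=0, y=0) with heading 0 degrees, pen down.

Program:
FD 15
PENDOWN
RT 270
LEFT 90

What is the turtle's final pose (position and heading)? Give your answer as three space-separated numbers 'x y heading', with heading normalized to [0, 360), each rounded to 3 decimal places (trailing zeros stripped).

Answer: 15 0 180

Derivation:
Executing turtle program step by step:
Start: pos=(0,0), heading=0, pen down
FD 15: (0,0) -> (15,0) [heading=0, draw]
PD: pen down
RT 270: heading 0 -> 90
LT 90: heading 90 -> 180
Final: pos=(15,0), heading=180, 1 segment(s) drawn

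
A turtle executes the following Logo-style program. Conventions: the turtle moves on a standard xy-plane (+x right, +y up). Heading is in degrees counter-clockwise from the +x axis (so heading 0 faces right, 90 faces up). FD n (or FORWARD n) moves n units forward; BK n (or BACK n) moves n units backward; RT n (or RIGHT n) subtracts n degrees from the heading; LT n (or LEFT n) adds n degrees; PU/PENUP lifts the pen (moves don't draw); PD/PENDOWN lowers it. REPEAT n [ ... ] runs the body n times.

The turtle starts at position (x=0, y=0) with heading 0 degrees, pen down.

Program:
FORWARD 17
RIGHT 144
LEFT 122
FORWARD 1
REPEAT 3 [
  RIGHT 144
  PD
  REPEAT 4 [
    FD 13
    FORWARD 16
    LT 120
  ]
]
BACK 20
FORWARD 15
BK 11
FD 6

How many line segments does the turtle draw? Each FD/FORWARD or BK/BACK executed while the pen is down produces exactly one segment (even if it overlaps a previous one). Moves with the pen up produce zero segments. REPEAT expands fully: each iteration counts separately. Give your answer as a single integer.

Answer: 30

Derivation:
Executing turtle program step by step:
Start: pos=(0,0), heading=0, pen down
FD 17: (0,0) -> (17,0) [heading=0, draw]
RT 144: heading 0 -> 216
LT 122: heading 216 -> 338
FD 1: (17,0) -> (17.927,-0.375) [heading=338, draw]
REPEAT 3 [
  -- iteration 1/3 --
  RT 144: heading 338 -> 194
  PD: pen down
  REPEAT 4 [
    -- iteration 1/4 --
    FD 13: (17.927,-0.375) -> (5.313,-3.52) [heading=194, draw]
    FD 16: (5.313,-3.52) -> (-10.211,-7.39) [heading=194, draw]
    LT 120: heading 194 -> 314
    -- iteration 2/4 --
    FD 13: (-10.211,-7.39) -> (-1.181,-16.742) [heading=314, draw]
    FD 16: (-1.181,-16.742) -> (9.934,-28.251) [heading=314, draw]
    LT 120: heading 314 -> 74
    -- iteration 3/4 --
    FD 13: (9.934,-28.251) -> (13.517,-15.755) [heading=74, draw]
    FD 16: (13.517,-15.755) -> (17.927,-0.375) [heading=74, draw]
    LT 120: heading 74 -> 194
    -- iteration 4/4 --
    FD 13: (17.927,-0.375) -> (5.313,-3.52) [heading=194, draw]
    FD 16: (5.313,-3.52) -> (-10.211,-7.39) [heading=194, draw]
    LT 120: heading 194 -> 314
  ]
  -- iteration 2/3 --
  RT 144: heading 314 -> 170
  PD: pen down
  REPEAT 4 [
    -- iteration 1/4 --
    FD 13: (-10.211,-7.39) -> (-23.014,-5.133) [heading=170, draw]
    FD 16: (-23.014,-5.133) -> (-38.771,-2.355) [heading=170, draw]
    LT 120: heading 170 -> 290
    -- iteration 2/4 --
    FD 13: (-38.771,-2.355) -> (-34.325,-14.571) [heading=290, draw]
    FD 16: (-34.325,-14.571) -> (-28.852,-29.606) [heading=290, draw]
    LT 120: heading 290 -> 50
    -- iteration 3/4 --
    FD 13: (-28.852,-29.606) -> (-20.496,-19.647) [heading=50, draw]
    FD 16: (-20.496,-19.647) -> (-10.211,-7.39) [heading=50, draw]
    LT 120: heading 50 -> 170
    -- iteration 4/4 --
    FD 13: (-10.211,-7.39) -> (-23.014,-5.133) [heading=170, draw]
    FD 16: (-23.014,-5.133) -> (-38.771,-2.355) [heading=170, draw]
    LT 120: heading 170 -> 290
  ]
  -- iteration 3/3 --
  RT 144: heading 290 -> 146
  PD: pen down
  REPEAT 4 [
    -- iteration 1/4 --
    FD 13: (-38.771,-2.355) -> (-49.548,4.915) [heading=146, draw]
    FD 16: (-49.548,4.915) -> (-62.813,13.862) [heading=146, draw]
    LT 120: heading 146 -> 266
    -- iteration 2/4 --
    FD 13: (-62.813,13.862) -> (-63.72,0.894) [heading=266, draw]
    FD 16: (-63.72,0.894) -> (-64.836,-15.067) [heading=266, draw]
    LT 120: heading 266 -> 26
    -- iteration 3/4 --
    FD 13: (-64.836,-15.067) -> (-53.152,-9.368) [heading=26, draw]
    FD 16: (-53.152,-9.368) -> (-38.771,-2.355) [heading=26, draw]
    LT 120: heading 26 -> 146
    -- iteration 4/4 --
    FD 13: (-38.771,-2.355) -> (-49.548,4.915) [heading=146, draw]
    FD 16: (-49.548,4.915) -> (-62.813,13.862) [heading=146, draw]
    LT 120: heading 146 -> 266
  ]
]
BK 20: (-62.813,13.862) -> (-61.418,33.813) [heading=266, draw]
FD 15: (-61.418,33.813) -> (-62.464,18.85) [heading=266, draw]
BK 11: (-62.464,18.85) -> (-61.697,29.823) [heading=266, draw]
FD 6: (-61.697,29.823) -> (-62.115,23.838) [heading=266, draw]
Final: pos=(-62.115,23.838), heading=266, 30 segment(s) drawn
Segments drawn: 30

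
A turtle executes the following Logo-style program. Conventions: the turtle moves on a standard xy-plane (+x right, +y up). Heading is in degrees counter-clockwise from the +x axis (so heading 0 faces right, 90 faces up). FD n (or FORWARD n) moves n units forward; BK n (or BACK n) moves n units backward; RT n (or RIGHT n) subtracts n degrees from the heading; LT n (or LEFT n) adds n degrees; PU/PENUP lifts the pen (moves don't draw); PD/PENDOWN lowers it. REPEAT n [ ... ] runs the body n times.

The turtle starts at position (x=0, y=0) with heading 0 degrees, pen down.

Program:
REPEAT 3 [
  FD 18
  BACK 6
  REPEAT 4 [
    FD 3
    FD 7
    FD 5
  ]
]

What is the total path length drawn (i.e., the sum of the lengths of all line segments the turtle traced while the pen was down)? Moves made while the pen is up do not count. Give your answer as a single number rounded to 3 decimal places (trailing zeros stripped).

Answer: 252

Derivation:
Executing turtle program step by step:
Start: pos=(0,0), heading=0, pen down
REPEAT 3 [
  -- iteration 1/3 --
  FD 18: (0,0) -> (18,0) [heading=0, draw]
  BK 6: (18,0) -> (12,0) [heading=0, draw]
  REPEAT 4 [
    -- iteration 1/4 --
    FD 3: (12,0) -> (15,0) [heading=0, draw]
    FD 7: (15,0) -> (22,0) [heading=0, draw]
    FD 5: (22,0) -> (27,0) [heading=0, draw]
    -- iteration 2/4 --
    FD 3: (27,0) -> (30,0) [heading=0, draw]
    FD 7: (30,0) -> (37,0) [heading=0, draw]
    FD 5: (37,0) -> (42,0) [heading=0, draw]
    -- iteration 3/4 --
    FD 3: (42,0) -> (45,0) [heading=0, draw]
    FD 7: (45,0) -> (52,0) [heading=0, draw]
    FD 5: (52,0) -> (57,0) [heading=0, draw]
    -- iteration 4/4 --
    FD 3: (57,0) -> (60,0) [heading=0, draw]
    FD 7: (60,0) -> (67,0) [heading=0, draw]
    FD 5: (67,0) -> (72,0) [heading=0, draw]
  ]
  -- iteration 2/3 --
  FD 18: (72,0) -> (90,0) [heading=0, draw]
  BK 6: (90,0) -> (84,0) [heading=0, draw]
  REPEAT 4 [
    -- iteration 1/4 --
    FD 3: (84,0) -> (87,0) [heading=0, draw]
    FD 7: (87,0) -> (94,0) [heading=0, draw]
    FD 5: (94,0) -> (99,0) [heading=0, draw]
    -- iteration 2/4 --
    FD 3: (99,0) -> (102,0) [heading=0, draw]
    FD 7: (102,0) -> (109,0) [heading=0, draw]
    FD 5: (109,0) -> (114,0) [heading=0, draw]
    -- iteration 3/4 --
    FD 3: (114,0) -> (117,0) [heading=0, draw]
    FD 7: (117,0) -> (124,0) [heading=0, draw]
    FD 5: (124,0) -> (129,0) [heading=0, draw]
    -- iteration 4/4 --
    FD 3: (129,0) -> (132,0) [heading=0, draw]
    FD 7: (132,0) -> (139,0) [heading=0, draw]
    FD 5: (139,0) -> (144,0) [heading=0, draw]
  ]
  -- iteration 3/3 --
  FD 18: (144,0) -> (162,0) [heading=0, draw]
  BK 6: (162,0) -> (156,0) [heading=0, draw]
  REPEAT 4 [
    -- iteration 1/4 --
    FD 3: (156,0) -> (159,0) [heading=0, draw]
    FD 7: (159,0) -> (166,0) [heading=0, draw]
    FD 5: (166,0) -> (171,0) [heading=0, draw]
    -- iteration 2/4 --
    FD 3: (171,0) -> (174,0) [heading=0, draw]
    FD 7: (174,0) -> (181,0) [heading=0, draw]
    FD 5: (181,0) -> (186,0) [heading=0, draw]
    -- iteration 3/4 --
    FD 3: (186,0) -> (189,0) [heading=0, draw]
    FD 7: (189,0) -> (196,0) [heading=0, draw]
    FD 5: (196,0) -> (201,0) [heading=0, draw]
    -- iteration 4/4 --
    FD 3: (201,0) -> (204,0) [heading=0, draw]
    FD 7: (204,0) -> (211,0) [heading=0, draw]
    FD 5: (211,0) -> (216,0) [heading=0, draw]
  ]
]
Final: pos=(216,0), heading=0, 42 segment(s) drawn

Segment lengths:
  seg 1: (0,0) -> (18,0), length = 18
  seg 2: (18,0) -> (12,0), length = 6
  seg 3: (12,0) -> (15,0), length = 3
  seg 4: (15,0) -> (22,0), length = 7
  seg 5: (22,0) -> (27,0), length = 5
  seg 6: (27,0) -> (30,0), length = 3
  seg 7: (30,0) -> (37,0), length = 7
  seg 8: (37,0) -> (42,0), length = 5
  seg 9: (42,0) -> (45,0), length = 3
  seg 10: (45,0) -> (52,0), length = 7
  seg 11: (52,0) -> (57,0), length = 5
  seg 12: (57,0) -> (60,0), length = 3
  seg 13: (60,0) -> (67,0), length = 7
  seg 14: (67,0) -> (72,0), length = 5
  seg 15: (72,0) -> (90,0), length = 18
  seg 16: (90,0) -> (84,0), length = 6
  seg 17: (84,0) -> (87,0), length = 3
  seg 18: (87,0) -> (94,0), length = 7
  seg 19: (94,0) -> (99,0), length = 5
  seg 20: (99,0) -> (102,0), length = 3
  seg 21: (102,0) -> (109,0), length = 7
  seg 22: (109,0) -> (114,0), length = 5
  seg 23: (114,0) -> (117,0), length = 3
  seg 24: (117,0) -> (124,0), length = 7
  seg 25: (124,0) -> (129,0), length = 5
  seg 26: (129,0) -> (132,0), length = 3
  seg 27: (132,0) -> (139,0), length = 7
  seg 28: (139,0) -> (144,0), length = 5
  seg 29: (144,0) -> (162,0), length = 18
  seg 30: (162,0) -> (156,0), length = 6
  seg 31: (156,0) -> (159,0), length = 3
  seg 32: (159,0) -> (166,0), length = 7
  seg 33: (166,0) -> (171,0), length = 5
  seg 34: (171,0) -> (174,0), length = 3
  seg 35: (174,0) -> (181,0), length = 7
  seg 36: (181,0) -> (186,0), length = 5
  seg 37: (186,0) -> (189,0), length = 3
  seg 38: (189,0) -> (196,0), length = 7
  seg 39: (196,0) -> (201,0), length = 5
  seg 40: (201,0) -> (204,0), length = 3
  seg 41: (204,0) -> (211,0), length = 7
  seg 42: (211,0) -> (216,0), length = 5
Total = 252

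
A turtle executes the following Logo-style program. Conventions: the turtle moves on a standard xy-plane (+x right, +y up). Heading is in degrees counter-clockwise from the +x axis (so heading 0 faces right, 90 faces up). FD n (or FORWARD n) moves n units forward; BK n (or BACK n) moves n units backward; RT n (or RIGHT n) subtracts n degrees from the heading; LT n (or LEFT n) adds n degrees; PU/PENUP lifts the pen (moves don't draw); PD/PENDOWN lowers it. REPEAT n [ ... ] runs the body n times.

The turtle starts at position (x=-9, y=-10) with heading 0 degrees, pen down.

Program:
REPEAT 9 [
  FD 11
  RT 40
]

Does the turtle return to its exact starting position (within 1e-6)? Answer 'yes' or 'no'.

Executing turtle program step by step:
Start: pos=(-9,-10), heading=0, pen down
REPEAT 9 [
  -- iteration 1/9 --
  FD 11: (-9,-10) -> (2,-10) [heading=0, draw]
  RT 40: heading 0 -> 320
  -- iteration 2/9 --
  FD 11: (2,-10) -> (10.426,-17.071) [heading=320, draw]
  RT 40: heading 320 -> 280
  -- iteration 3/9 --
  FD 11: (10.426,-17.071) -> (12.337,-27.904) [heading=280, draw]
  RT 40: heading 280 -> 240
  -- iteration 4/9 --
  FD 11: (12.337,-27.904) -> (6.837,-37.43) [heading=240, draw]
  RT 40: heading 240 -> 200
  -- iteration 5/9 --
  FD 11: (6.837,-37.43) -> (-3.5,-41.192) [heading=200, draw]
  RT 40: heading 200 -> 160
  -- iteration 6/9 --
  FD 11: (-3.5,-41.192) -> (-13.837,-37.43) [heading=160, draw]
  RT 40: heading 160 -> 120
  -- iteration 7/9 --
  FD 11: (-13.837,-37.43) -> (-19.337,-27.904) [heading=120, draw]
  RT 40: heading 120 -> 80
  -- iteration 8/9 --
  FD 11: (-19.337,-27.904) -> (-17.426,-17.071) [heading=80, draw]
  RT 40: heading 80 -> 40
  -- iteration 9/9 --
  FD 11: (-17.426,-17.071) -> (-9,-10) [heading=40, draw]
  RT 40: heading 40 -> 0
]
Final: pos=(-9,-10), heading=0, 9 segment(s) drawn

Start position: (-9, -10)
Final position: (-9, -10)
Distance = 0; < 1e-6 -> CLOSED

Answer: yes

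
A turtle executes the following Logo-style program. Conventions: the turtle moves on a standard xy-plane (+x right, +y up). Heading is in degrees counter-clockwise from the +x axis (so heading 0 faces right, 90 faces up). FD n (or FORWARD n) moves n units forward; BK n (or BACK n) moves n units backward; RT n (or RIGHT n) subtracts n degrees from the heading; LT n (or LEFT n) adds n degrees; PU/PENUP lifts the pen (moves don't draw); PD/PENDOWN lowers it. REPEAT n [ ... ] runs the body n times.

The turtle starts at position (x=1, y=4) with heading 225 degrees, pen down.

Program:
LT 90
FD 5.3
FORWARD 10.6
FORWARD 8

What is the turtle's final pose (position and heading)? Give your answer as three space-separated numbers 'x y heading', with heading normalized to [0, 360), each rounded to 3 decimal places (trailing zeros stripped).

Executing turtle program step by step:
Start: pos=(1,4), heading=225, pen down
LT 90: heading 225 -> 315
FD 5.3: (1,4) -> (4.748,0.252) [heading=315, draw]
FD 10.6: (4.748,0.252) -> (12.243,-7.243) [heading=315, draw]
FD 8: (12.243,-7.243) -> (17.9,-12.9) [heading=315, draw]
Final: pos=(17.9,-12.9), heading=315, 3 segment(s) drawn

Answer: 17.9 -12.9 315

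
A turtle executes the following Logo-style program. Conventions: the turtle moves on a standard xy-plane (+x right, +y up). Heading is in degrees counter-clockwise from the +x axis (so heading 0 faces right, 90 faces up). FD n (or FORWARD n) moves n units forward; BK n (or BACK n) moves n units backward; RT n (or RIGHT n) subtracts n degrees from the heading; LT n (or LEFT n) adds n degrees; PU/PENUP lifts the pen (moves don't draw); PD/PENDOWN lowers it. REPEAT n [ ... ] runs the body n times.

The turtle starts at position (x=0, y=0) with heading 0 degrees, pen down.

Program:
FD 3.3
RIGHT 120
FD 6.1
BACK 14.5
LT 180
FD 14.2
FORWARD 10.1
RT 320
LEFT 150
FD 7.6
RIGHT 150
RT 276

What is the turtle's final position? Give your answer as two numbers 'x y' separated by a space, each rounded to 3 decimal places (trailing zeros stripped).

Executing turtle program step by step:
Start: pos=(0,0), heading=0, pen down
FD 3.3: (0,0) -> (3.3,0) [heading=0, draw]
RT 120: heading 0 -> 240
FD 6.1: (3.3,0) -> (0.25,-5.283) [heading=240, draw]
BK 14.5: (0.25,-5.283) -> (7.5,7.275) [heading=240, draw]
LT 180: heading 240 -> 60
FD 14.2: (7.5,7.275) -> (14.6,19.572) [heading=60, draw]
FD 10.1: (14.6,19.572) -> (19.65,28.319) [heading=60, draw]
RT 320: heading 60 -> 100
LT 150: heading 100 -> 250
FD 7.6: (19.65,28.319) -> (17.051,21.177) [heading=250, draw]
RT 150: heading 250 -> 100
RT 276: heading 100 -> 184
Final: pos=(17.051,21.177), heading=184, 6 segment(s) drawn

Answer: 17.051 21.177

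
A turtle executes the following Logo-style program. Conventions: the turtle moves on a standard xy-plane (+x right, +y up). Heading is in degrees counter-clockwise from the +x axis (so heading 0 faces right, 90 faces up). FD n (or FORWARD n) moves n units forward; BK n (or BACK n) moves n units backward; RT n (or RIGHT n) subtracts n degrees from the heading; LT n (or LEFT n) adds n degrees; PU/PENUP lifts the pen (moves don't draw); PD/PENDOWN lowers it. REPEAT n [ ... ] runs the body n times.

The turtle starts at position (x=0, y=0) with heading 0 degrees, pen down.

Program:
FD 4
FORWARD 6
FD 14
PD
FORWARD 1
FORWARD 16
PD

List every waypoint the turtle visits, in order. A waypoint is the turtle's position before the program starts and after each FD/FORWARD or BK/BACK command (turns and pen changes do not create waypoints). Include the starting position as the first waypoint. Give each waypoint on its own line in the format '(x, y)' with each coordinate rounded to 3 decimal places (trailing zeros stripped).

Answer: (0, 0)
(4, 0)
(10, 0)
(24, 0)
(25, 0)
(41, 0)

Derivation:
Executing turtle program step by step:
Start: pos=(0,0), heading=0, pen down
FD 4: (0,0) -> (4,0) [heading=0, draw]
FD 6: (4,0) -> (10,0) [heading=0, draw]
FD 14: (10,0) -> (24,0) [heading=0, draw]
PD: pen down
FD 1: (24,0) -> (25,0) [heading=0, draw]
FD 16: (25,0) -> (41,0) [heading=0, draw]
PD: pen down
Final: pos=(41,0), heading=0, 5 segment(s) drawn
Waypoints (6 total):
(0, 0)
(4, 0)
(10, 0)
(24, 0)
(25, 0)
(41, 0)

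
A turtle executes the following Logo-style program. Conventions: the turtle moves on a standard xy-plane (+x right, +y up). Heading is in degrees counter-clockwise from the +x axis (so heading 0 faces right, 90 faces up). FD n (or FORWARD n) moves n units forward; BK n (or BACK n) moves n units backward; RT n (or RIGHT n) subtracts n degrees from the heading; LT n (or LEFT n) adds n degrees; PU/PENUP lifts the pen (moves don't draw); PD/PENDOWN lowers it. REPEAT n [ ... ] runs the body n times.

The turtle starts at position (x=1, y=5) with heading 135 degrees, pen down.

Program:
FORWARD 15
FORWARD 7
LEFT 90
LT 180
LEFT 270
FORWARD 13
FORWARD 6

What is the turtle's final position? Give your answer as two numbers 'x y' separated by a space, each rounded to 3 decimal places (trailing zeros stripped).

Executing turtle program step by step:
Start: pos=(1,5), heading=135, pen down
FD 15: (1,5) -> (-9.607,15.607) [heading=135, draw]
FD 7: (-9.607,15.607) -> (-14.556,20.556) [heading=135, draw]
LT 90: heading 135 -> 225
LT 180: heading 225 -> 45
LT 270: heading 45 -> 315
FD 13: (-14.556,20.556) -> (-5.364,11.364) [heading=315, draw]
FD 6: (-5.364,11.364) -> (-1.121,7.121) [heading=315, draw]
Final: pos=(-1.121,7.121), heading=315, 4 segment(s) drawn

Answer: -1.121 7.121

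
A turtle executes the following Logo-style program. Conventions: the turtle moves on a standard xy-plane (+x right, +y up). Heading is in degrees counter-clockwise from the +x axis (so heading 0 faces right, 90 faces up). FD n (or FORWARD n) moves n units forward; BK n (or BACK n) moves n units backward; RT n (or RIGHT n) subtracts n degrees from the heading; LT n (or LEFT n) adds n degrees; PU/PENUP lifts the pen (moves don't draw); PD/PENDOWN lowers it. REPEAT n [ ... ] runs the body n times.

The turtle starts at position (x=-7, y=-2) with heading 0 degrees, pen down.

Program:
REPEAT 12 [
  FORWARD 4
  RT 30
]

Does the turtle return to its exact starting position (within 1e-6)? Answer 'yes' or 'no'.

Executing turtle program step by step:
Start: pos=(-7,-2), heading=0, pen down
REPEAT 12 [
  -- iteration 1/12 --
  FD 4: (-7,-2) -> (-3,-2) [heading=0, draw]
  RT 30: heading 0 -> 330
  -- iteration 2/12 --
  FD 4: (-3,-2) -> (0.464,-4) [heading=330, draw]
  RT 30: heading 330 -> 300
  -- iteration 3/12 --
  FD 4: (0.464,-4) -> (2.464,-7.464) [heading=300, draw]
  RT 30: heading 300 -> 270
  -- iteration 4/12 --
  FD 4: (2.464,-7.464) -> (2.464,-11.464) [heading=270, draw]
  RT 30: heading 270 -> 240
  -- iteration 5/12 --
  FD 4: (2.464,-11.464) -> (0.464,-14.928) [heading=240, draw]
  RT 30: heading 240 -> 210
  -- iteration 6/12 --
  FD 4: (0.464,-14.928) -> (-3,-16.928) [heading=210, draw]
  RT 30: heading 210 -> 180
  -- iteration 7/12 --
  FD 4: (-3,-16.928) -> (-7,-16.928) [heading=180, draw]
  RT 30: heading 180 -> 150
  -- iteration 8/12 --
  FD 4: (-7,-16.928) -> (-10.464,-14.928) [heading=150, draw]
  RT 30: heading 150 -> 120
  -- iteration 9/12 --
  FD 4: (-10.464,-14.928) -> (-12.464,-11.464) [heading=120, draw]
  RT 30: heading 120 -> 90
  -- iteration 10/12 --
  FD 4: (-12.464,-11.464) -> (-12.464,-7.464) [heading=90, draw]
  RT 30: heading 90 -> 60
  -- iteration 11/12 --
  FD 4: (-12.464,-7.464) -> (-10.464,-4) [heading=60, draw]
  RT 30: heading 60 -> 30
  -- iteration 12/12 --
  FD 4: (-10.464,-4) -> (-7,-2) [heading=30, draw]
  RT 30: heading 30 -> 0
]
Final: pos=(-7,-2), heading=0, 12 segment(s) drawn

Start position: (-7, -2)
Final position: (-7, -2)
Distance = 0; < 1e-6 -> CLOSED

Answer: yes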